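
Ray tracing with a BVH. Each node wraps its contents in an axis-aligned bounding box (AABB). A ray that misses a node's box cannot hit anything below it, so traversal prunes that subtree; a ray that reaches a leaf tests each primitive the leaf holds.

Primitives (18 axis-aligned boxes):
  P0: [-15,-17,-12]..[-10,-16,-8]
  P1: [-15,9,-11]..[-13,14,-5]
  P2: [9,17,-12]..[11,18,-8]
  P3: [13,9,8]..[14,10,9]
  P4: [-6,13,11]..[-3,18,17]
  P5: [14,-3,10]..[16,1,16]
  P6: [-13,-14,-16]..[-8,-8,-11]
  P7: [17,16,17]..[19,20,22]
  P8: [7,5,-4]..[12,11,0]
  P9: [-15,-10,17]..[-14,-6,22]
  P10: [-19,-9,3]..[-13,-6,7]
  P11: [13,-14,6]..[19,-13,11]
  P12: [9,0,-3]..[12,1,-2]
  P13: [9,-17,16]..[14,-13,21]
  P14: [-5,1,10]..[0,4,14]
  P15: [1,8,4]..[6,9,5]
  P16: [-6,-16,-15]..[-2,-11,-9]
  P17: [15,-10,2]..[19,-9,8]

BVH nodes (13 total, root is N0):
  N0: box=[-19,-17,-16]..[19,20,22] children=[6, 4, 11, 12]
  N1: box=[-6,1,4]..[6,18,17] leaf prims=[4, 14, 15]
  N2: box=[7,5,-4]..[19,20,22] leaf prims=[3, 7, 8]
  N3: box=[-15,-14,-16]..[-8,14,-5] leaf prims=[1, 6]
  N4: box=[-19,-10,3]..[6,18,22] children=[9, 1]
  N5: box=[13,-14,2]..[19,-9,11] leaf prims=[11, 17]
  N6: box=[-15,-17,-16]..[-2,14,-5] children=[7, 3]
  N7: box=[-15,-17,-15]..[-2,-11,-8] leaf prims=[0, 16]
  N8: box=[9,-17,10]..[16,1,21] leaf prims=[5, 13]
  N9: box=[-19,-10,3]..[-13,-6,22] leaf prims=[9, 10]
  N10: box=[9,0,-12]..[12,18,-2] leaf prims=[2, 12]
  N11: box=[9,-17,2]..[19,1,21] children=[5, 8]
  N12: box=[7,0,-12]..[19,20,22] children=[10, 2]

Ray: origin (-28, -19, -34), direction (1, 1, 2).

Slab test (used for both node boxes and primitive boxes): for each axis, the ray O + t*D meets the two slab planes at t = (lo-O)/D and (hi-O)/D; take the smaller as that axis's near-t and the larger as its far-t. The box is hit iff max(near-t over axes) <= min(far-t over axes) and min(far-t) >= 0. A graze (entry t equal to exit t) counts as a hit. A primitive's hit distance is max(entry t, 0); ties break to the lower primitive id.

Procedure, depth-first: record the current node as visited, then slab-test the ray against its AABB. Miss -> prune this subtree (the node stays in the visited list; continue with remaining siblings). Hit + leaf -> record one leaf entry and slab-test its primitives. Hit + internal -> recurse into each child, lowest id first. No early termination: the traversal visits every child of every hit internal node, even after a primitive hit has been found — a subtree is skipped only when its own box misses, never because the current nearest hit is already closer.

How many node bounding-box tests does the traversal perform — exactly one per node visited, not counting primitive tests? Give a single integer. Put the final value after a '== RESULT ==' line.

Walk:
N0 x:[9,47] y:[2,39] z:[9,28] -> hit [9,28], descend [4, 6, 11, 12]
  N4 x:[9,34] y:[9,37] z:[37/2,28] -> hit [37/2,28], descend [1, 9]
    N1 x:[22,34] y:[20,37] z:[19,51/2] -> hit [22,51/2] leaf, test {P4(miss), P14@t=23, P15(miss)}
    N9 x:[9,15] y:[9,13] z:[37/2,28] -> miss, prune
  N6 x:[13,26] y:[2,33] z:[9,29/2] -> hit [13,29/2], descend [3, 7]
    N3 x:[13,20] y:[5,33] z:[9,29/2] -> hit [13,29/2] leaf, test {P1(miss), P6(miss)}
    N7 x:[13,26] y:[2,8] z:[19/2,13] -> miss, prune
  N11 x:[37,47] y:[2,20] z:[18,55/2] -> miss, prune
  N12 x:[35,47] y:[19,39] z:[11,28] -> miss, prune

Visited [0, 4, 1, 9, 6, 3, 7, 11, 12]. Tests: 9 box, 2 leaf. Nearest: P14.

== RESULT ==
9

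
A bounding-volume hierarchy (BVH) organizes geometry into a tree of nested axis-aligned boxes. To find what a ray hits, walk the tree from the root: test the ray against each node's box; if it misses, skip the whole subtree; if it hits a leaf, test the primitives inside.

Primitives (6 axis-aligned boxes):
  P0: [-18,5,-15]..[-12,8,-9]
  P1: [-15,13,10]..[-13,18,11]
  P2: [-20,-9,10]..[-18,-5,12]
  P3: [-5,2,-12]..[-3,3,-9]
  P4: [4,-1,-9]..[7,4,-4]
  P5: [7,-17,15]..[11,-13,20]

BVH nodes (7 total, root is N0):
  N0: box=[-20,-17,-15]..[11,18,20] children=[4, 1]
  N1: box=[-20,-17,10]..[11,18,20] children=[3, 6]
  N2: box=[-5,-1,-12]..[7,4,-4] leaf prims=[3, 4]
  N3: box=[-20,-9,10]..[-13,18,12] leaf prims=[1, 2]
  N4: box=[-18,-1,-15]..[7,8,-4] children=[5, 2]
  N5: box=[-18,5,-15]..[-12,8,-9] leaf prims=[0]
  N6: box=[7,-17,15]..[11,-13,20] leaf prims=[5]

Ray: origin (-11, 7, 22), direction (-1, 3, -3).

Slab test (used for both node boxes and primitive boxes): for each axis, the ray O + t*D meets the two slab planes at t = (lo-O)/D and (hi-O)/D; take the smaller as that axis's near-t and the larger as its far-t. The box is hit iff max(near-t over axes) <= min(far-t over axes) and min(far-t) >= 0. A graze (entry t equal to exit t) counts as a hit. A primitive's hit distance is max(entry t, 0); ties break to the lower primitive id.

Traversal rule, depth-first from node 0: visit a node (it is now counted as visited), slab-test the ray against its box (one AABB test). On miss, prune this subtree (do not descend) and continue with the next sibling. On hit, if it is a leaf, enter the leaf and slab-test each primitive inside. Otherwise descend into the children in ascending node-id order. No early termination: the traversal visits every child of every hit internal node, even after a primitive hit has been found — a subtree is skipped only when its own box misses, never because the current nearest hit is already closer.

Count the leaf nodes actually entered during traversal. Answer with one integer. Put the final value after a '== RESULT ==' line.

Walk:
N0 x:[-22,9] y:[-8,11/3] z:[2/3,37/3] -> hit [2/3,11/3], descend [1, 4]
  N1 x:[-22,9] y:[-8,11/3] z:[2/3,4] -> hit [2/3,11/3], descend [3, 6]
    N3 x:[2,9] y:[-16/3,11/3] z:[10/3,4] -> hit [10/3,11/3] leaf, test {P1@t=11/3, P2(miss)}
    N6 x:[-22,-18] y:[-8,-20/3] z:[2/3,7/3] -> miss, prune
  N4 x:[-18,7] y:[-8/3,1/3] z:[26/3,37/3] -> miss, prune

5 AABB tests over nodes [0, 1, 3, 6, 4]; 1 leaf entered; closest P1.

== RESULT ==
1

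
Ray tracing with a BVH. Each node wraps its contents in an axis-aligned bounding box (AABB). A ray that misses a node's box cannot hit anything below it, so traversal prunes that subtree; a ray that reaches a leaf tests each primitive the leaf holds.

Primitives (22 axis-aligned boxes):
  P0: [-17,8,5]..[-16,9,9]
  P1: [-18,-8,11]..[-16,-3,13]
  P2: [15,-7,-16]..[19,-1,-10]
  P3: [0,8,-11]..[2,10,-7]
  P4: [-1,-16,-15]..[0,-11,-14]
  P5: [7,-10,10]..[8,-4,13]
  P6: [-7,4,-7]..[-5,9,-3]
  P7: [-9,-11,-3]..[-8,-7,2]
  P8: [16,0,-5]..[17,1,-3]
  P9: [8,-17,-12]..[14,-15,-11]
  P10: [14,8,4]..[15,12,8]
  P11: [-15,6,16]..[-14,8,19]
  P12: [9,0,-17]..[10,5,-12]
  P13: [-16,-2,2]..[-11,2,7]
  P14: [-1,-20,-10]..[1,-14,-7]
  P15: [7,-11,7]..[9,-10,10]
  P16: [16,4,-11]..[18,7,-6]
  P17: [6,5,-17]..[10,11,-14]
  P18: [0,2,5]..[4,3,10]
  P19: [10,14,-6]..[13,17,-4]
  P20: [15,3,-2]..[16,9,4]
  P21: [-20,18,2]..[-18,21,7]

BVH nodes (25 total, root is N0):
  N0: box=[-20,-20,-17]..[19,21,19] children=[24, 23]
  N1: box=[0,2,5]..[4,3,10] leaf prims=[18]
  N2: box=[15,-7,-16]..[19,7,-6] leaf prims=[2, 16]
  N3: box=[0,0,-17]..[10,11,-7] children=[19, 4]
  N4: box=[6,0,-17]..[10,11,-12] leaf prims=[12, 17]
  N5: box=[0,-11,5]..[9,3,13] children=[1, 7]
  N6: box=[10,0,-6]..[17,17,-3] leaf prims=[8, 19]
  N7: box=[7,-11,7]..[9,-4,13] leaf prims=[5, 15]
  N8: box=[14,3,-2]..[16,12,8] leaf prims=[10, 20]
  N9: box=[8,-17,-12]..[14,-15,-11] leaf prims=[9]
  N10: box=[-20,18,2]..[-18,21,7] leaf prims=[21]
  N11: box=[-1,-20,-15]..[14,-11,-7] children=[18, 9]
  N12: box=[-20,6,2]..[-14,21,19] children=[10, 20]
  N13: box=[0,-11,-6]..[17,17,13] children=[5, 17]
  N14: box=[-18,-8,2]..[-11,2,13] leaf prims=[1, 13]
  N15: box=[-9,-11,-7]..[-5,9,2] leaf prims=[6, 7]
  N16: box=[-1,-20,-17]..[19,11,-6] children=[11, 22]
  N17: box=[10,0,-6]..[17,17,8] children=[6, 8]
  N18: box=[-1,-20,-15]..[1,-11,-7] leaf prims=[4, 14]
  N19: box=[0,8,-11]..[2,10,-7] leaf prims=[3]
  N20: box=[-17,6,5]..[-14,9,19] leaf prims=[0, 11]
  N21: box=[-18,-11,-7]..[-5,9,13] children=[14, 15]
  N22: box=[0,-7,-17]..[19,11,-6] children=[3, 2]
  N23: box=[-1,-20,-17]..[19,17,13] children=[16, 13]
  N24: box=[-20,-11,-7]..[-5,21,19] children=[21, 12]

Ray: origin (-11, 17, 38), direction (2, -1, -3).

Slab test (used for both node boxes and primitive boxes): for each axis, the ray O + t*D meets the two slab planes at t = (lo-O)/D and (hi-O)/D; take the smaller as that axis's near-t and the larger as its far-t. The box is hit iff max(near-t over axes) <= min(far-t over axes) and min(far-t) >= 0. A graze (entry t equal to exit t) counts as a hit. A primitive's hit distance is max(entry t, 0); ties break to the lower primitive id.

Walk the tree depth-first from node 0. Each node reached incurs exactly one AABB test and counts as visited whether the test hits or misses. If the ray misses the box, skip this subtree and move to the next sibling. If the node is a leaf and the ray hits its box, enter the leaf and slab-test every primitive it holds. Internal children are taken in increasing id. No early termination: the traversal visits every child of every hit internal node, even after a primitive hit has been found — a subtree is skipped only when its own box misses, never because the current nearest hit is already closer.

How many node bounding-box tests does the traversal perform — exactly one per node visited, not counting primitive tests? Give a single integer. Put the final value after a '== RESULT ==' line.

Walk:
N0 x:[-9/2,15] y:[-4,37] z:[19/3,55/3] -> hit [19/3,15], descend [23, 24]
  N23 x:[5,15] y:[0,37] z:[25/3,55/3] -> hit [25/3,15], descend [13, 16]
    N13 x:[11/2,14] y:[0,28] z:[25/3,44/3] -> hit [25/3,14], descend [5, 17]
      N5 x:[11/2,10] y:[14,28] z:[25/3,11] -> miss, prune
      N17 x:[21/2,14] y:[0,17] z:[10,44/3] -> hit [21/2,14], descend [6, 8]
        N6 x:[21/2,14] y:[0,17] z:[41/3,44/3] -> hit [41/3,14] leaf, test {P8(miss), P19(miss)}
        N8 x:[25/2,27/2] y:[5,14] z:[10,40/3] -> hit [25/2,40/3] leaf, test {P10(miss), P20@t=13}
    N16 x:[5,15] y:[6,37] z:[44/3,55/3] -> hit [44/3,15], descend [11, 22]
      N11 x:[5,25/2] y:[28,37] z:[15,53/3] -> miss, prune
      N22 x:[11/2,15] y:[6,24] z:[44/3,55/3] -> hit [44/3,15], descend [2, 3]
        N2 x:[13,15] y:[10,24] z:[44/3,18] -> hit [44/3,15] leaf, test {P2(miss), P16(miss)}
        N3 x:[11/2,21/2] y:[6,17] z:[15,55/3] -> miss, prune
  N24 x:[-9/2,3] y:[-4,28] z:[19/3,15] -> miss, prune

Visited [0, 23, 13, 5, 17, 6, 8, 16, 11, 22, 2, 3, 24]. Tests: 13 box, 3 leaf. Nearest: P20.

== RESULT ==
13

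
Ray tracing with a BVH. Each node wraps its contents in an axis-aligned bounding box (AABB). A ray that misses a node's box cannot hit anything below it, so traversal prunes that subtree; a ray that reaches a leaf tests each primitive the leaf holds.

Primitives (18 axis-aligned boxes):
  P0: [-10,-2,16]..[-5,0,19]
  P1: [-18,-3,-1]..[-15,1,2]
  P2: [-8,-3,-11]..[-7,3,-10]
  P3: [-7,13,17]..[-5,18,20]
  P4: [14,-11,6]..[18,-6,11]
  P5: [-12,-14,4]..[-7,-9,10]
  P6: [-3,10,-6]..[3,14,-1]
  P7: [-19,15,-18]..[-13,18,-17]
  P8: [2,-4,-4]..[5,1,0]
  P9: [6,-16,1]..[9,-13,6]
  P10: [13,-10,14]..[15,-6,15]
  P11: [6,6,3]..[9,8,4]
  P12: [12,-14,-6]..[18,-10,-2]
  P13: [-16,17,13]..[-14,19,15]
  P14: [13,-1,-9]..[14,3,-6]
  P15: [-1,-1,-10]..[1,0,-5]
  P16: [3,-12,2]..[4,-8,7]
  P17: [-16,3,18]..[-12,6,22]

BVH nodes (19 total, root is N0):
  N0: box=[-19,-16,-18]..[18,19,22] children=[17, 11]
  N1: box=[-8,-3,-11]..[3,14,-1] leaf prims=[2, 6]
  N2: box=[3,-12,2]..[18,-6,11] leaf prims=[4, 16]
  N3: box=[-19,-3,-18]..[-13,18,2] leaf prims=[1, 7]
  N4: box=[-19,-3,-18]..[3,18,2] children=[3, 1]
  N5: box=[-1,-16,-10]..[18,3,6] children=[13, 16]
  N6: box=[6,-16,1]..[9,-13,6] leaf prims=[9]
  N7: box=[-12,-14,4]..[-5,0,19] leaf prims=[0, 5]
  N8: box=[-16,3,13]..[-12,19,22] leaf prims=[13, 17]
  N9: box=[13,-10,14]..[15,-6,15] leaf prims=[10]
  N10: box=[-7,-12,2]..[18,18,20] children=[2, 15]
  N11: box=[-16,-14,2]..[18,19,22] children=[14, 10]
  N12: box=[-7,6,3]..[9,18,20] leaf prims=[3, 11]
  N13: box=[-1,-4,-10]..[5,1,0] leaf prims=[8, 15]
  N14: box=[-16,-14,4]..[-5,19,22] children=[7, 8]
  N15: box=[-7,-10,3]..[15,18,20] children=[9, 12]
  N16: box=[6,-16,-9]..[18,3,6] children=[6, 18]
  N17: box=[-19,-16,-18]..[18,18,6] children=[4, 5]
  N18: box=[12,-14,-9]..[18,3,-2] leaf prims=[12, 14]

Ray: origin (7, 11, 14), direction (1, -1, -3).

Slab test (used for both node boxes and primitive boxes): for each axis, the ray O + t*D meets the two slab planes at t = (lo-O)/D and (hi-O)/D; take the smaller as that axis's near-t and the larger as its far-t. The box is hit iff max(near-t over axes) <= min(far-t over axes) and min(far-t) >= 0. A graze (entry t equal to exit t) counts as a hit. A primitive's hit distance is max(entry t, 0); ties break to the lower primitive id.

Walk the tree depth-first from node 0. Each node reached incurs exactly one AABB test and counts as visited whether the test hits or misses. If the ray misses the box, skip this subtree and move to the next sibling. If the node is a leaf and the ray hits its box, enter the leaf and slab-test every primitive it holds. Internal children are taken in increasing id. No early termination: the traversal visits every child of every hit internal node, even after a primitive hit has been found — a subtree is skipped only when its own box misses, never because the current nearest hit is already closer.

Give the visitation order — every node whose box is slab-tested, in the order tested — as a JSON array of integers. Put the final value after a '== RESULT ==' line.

Trace the traversal:
N0 x:[-26,11] y:[-8,27] z:[-8/3,32/3] -> hit [-8/3,32/3], descend [11, 17]
  N11 x:[-23,11] y:[-8,25] z:[-8/3,4] -> hit [-8/3,4], descend [10, 14]
    N10 x:[-14,11] y:[-7,23] z:[-2,4] -> hit [-2,4], descend [2, 15]
      N2 x:[-4,11] y:[17,23] z:[1,4] -> miss, prune
      N15 x:[-14,8] y:[-7,21] z:[-2,11/3] -> hit [-2,11/3], descend [9, 12]
        N9 x:[6,8] y:[17,21] z:[-1/3,0] -> miss, prune
        N12 x:[-14,2] y:[-7,5] z:[-2,11/3] -> hit [-2,2] leaf, test {P3(miss), P11(miss)}
    N14 x:[-23,-12] y:[-8,25] z:[-8/3,10/3] -> miss, prune
  N17 x:[-26,11] y:[-7,27] z:[8/3,32/3] -> hit [8/3,32/3], descend [4, 5]
    N4 x:[-26,-4] y:[-7,14] z:[4,32/3] -> miss, prune
    N5 x:[-8,11] y:[8,27] z:[8/3,8] -> hit [8,8], descend [13, 16]
      N13 x:[-8,-2] y:[10,15] z:[14/3,8] -> miss, prune
      N16 x:[-1,11] y:[8,27] z:[8/3,23/3] -> miss, prune

Summary -> nodes [0, 11, 10, 2, 15, 9, 12, 14, 17, 4, 5, 13, 16]; box-tests=13; leaf-entries=1; first=miss

== RESULT ==
[0, 11, 10, 2, 15, 9, 12, 14, 17, 4, 5, 13, 16]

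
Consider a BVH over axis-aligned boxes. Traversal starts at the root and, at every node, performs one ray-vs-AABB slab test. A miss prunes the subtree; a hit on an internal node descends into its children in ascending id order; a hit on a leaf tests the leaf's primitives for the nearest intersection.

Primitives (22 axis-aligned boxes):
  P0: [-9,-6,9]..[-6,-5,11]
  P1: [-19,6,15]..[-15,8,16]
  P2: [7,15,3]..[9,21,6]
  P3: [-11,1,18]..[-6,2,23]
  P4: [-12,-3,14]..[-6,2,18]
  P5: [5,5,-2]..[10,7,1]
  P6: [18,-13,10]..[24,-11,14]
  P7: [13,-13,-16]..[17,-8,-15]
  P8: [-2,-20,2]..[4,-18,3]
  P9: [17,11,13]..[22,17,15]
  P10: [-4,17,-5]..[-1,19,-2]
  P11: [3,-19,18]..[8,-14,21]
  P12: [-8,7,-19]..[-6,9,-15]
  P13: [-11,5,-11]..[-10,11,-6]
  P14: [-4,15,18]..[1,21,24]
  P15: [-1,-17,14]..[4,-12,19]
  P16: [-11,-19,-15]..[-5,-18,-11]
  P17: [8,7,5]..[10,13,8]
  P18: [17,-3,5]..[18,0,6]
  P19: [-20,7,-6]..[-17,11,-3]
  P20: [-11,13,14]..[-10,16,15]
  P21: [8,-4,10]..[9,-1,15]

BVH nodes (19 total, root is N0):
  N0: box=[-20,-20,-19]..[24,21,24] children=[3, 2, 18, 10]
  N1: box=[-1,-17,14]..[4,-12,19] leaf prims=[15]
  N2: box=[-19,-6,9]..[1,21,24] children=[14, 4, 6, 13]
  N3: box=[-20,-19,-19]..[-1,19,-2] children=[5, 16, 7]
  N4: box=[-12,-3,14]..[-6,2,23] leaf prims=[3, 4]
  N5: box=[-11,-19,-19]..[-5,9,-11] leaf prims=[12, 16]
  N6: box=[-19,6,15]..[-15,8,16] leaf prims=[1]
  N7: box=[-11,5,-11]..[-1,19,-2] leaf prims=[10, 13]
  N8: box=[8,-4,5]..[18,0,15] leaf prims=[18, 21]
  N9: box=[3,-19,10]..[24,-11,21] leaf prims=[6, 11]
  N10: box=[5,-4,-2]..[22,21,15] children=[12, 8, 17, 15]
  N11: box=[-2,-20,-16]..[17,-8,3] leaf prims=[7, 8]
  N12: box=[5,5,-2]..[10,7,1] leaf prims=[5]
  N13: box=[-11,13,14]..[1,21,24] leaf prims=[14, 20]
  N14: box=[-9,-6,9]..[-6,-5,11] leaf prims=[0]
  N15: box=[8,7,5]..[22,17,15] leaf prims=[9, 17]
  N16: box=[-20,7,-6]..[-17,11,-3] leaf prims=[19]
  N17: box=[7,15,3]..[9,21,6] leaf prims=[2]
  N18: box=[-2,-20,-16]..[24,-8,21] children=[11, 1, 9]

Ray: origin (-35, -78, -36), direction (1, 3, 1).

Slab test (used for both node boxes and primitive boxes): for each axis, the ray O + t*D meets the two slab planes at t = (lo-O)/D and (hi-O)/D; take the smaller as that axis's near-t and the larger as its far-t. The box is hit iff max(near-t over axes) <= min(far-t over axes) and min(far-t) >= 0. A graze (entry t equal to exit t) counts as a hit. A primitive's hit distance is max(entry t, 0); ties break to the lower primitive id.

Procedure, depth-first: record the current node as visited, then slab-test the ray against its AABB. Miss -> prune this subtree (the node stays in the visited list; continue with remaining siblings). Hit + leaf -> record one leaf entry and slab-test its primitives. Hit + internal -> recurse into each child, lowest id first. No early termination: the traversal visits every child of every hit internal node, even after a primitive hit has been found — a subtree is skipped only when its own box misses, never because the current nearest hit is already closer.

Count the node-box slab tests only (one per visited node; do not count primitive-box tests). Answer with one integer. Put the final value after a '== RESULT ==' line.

Walk:
N0 x:[15,59] y:[58/3,33] z:[17,60] -> hit [58/3,33], descend [2, 3, 10, 18]
  N2 x:[16,36] y:[24,33] z:[45,60] -> miss, prune
  N3 x:[15,34] y:[59/3,97/3] z:[17,34] -> hit [59/3,97/3], descend [5, 7, 16]
    N5 x:[24,30] y:[59/3,29] z:[17,25] -> hit [24,25] leaf, test {P12(miss), P16(miss)}
    N7 x:[24,34] y:[83/3,97/3] z:[25,34] -> hit [83/3,97/3] leaf, test {P10@t=95/3, P13(miss)}
    N16 x:[15,18] y:[85/3,89/3] z:[30,33] -> miss, prune
  N10 x:[40,57] y:[74/3,33] z:[34,51] -> miss, prune
  N18 x:[33,59] y:[58/3,70/3] z:[20,57] -> miss, prune

8 AABB tests over nodes [0, 2, 3, 5, 7, 16, 10, 18]; 2 leaves entered; closest P10.

== RESULT ==
8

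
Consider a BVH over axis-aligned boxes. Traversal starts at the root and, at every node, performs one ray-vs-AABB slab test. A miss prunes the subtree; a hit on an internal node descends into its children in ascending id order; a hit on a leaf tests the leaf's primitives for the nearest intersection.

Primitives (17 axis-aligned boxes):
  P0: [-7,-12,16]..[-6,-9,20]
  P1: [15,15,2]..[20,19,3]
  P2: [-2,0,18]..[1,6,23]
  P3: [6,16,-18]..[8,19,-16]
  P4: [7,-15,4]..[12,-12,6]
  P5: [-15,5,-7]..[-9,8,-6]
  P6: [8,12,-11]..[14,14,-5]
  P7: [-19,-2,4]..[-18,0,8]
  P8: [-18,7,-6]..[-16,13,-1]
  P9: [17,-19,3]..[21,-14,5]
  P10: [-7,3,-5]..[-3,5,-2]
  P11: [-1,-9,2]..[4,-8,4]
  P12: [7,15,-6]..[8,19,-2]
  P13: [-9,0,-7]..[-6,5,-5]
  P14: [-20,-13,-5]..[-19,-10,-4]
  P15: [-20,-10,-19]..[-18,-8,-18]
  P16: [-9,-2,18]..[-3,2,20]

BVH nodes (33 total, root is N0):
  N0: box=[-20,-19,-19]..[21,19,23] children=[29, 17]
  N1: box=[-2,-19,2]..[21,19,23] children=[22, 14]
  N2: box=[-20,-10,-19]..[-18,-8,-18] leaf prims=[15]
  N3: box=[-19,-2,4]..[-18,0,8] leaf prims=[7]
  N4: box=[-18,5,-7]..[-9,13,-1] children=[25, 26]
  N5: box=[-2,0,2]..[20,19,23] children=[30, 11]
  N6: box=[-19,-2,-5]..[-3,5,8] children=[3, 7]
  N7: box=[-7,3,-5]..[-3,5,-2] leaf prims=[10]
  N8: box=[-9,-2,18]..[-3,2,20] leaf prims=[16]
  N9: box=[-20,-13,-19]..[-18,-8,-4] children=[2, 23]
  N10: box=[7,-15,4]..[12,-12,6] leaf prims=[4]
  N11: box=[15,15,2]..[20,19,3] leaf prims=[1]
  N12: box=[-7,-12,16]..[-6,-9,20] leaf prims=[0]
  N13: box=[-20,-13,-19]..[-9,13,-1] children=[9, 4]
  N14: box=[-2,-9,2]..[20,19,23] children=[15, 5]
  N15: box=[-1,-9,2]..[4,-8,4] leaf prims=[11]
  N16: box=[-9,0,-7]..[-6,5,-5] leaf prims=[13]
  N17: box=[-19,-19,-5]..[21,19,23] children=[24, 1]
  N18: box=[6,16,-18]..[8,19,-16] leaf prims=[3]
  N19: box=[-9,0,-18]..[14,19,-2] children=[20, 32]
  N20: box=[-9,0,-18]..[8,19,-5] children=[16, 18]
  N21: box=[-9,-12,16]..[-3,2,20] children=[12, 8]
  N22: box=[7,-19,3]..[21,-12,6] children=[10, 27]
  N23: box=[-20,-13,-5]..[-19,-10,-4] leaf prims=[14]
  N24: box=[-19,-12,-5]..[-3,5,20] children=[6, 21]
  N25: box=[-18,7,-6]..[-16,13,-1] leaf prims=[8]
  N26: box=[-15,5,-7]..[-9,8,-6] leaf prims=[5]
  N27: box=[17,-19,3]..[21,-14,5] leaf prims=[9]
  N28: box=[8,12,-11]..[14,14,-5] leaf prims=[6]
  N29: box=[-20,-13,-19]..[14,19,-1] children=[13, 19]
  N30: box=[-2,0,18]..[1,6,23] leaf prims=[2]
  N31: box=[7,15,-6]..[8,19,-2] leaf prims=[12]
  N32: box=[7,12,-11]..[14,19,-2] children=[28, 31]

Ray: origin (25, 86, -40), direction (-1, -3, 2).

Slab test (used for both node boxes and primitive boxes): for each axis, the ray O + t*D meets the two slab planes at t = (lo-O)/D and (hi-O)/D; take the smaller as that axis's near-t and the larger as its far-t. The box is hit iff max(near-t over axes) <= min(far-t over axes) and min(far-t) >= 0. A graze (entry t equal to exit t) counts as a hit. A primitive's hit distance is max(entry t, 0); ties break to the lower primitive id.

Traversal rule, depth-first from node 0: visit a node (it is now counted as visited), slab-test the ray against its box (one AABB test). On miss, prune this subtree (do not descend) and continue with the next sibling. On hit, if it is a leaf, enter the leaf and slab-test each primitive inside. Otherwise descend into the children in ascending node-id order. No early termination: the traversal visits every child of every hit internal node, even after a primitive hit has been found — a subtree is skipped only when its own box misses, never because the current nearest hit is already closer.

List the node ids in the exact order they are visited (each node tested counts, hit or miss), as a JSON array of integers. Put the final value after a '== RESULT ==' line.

Traverse from the root:
N0 x:[4,45] y:[67/3,35] z:[21/2,63/2] -> hit [67/3,63/2], descend [17, 29]
  N17 x:[4,44] y:[67/3,35] z:[35/2,63/2] -> hit [67/3,63/2], descend [1, 24]
    N1 x:[4,27] y:[67/3,35] z:[21,63/2] -> hit [67/3,27], descend [14, 22]
      N14 x:[5,27] y:[67/3,95/3] z:[21,63/2] -> hit [67/3,27], descend [5, 15]
        N5 x:[5,27] y:[67/3,86/3] z:[21,63/2] -> hit [67/3,27], descend [11, 30]
          N11 x:[5,10] y:[67/3,71/3] z:[21,43/2] -> miss, prune
          N30 x:[24,27] y:[80/3,86/3] z:[29,63/2] -> miss, prune
        N15 x:[21,26] y:[94/3,95/3] z:[21,22] -> miss, prune
      N22 x:[4,18] y:[98/3,35] z:[43/2,23] -> miss, prune
    N24 x:[28,44] y:[27,98/3] z:[35/2,30] -> hit [28,30], descend [6, 21]
      N6 x:[28,44] y:[27,88/3] z:[35/2,24] -> miss, prune
      N21 x:[28,34] y:[28,98/3] z:[28,30] -> hit [28,30], descend [8, 12]
        N8 x:[28,34] y:[28,88/3] z:[29,30] -> hit [29,88/3] leaf, test {P16@t=29}
        N12 x:[31,32] y:[95/3,98/3] z:[28,30] -> miss, prune
  N29 x:[11,45] y:[67/3,33] z:[21/2,39/2] -> miss, prune

Visited [0, 17, 1, 14, 5, 11, 30, 15, 22, 24, 6, 21, 8, 12, 29]. Tests: 15 box, 1 leaf. Nearest: P16.

== RESULT ==
[0, 17, 1, 14, 5, 11, 30, 15, 22, 24, 6, 21, 8, 12, 29]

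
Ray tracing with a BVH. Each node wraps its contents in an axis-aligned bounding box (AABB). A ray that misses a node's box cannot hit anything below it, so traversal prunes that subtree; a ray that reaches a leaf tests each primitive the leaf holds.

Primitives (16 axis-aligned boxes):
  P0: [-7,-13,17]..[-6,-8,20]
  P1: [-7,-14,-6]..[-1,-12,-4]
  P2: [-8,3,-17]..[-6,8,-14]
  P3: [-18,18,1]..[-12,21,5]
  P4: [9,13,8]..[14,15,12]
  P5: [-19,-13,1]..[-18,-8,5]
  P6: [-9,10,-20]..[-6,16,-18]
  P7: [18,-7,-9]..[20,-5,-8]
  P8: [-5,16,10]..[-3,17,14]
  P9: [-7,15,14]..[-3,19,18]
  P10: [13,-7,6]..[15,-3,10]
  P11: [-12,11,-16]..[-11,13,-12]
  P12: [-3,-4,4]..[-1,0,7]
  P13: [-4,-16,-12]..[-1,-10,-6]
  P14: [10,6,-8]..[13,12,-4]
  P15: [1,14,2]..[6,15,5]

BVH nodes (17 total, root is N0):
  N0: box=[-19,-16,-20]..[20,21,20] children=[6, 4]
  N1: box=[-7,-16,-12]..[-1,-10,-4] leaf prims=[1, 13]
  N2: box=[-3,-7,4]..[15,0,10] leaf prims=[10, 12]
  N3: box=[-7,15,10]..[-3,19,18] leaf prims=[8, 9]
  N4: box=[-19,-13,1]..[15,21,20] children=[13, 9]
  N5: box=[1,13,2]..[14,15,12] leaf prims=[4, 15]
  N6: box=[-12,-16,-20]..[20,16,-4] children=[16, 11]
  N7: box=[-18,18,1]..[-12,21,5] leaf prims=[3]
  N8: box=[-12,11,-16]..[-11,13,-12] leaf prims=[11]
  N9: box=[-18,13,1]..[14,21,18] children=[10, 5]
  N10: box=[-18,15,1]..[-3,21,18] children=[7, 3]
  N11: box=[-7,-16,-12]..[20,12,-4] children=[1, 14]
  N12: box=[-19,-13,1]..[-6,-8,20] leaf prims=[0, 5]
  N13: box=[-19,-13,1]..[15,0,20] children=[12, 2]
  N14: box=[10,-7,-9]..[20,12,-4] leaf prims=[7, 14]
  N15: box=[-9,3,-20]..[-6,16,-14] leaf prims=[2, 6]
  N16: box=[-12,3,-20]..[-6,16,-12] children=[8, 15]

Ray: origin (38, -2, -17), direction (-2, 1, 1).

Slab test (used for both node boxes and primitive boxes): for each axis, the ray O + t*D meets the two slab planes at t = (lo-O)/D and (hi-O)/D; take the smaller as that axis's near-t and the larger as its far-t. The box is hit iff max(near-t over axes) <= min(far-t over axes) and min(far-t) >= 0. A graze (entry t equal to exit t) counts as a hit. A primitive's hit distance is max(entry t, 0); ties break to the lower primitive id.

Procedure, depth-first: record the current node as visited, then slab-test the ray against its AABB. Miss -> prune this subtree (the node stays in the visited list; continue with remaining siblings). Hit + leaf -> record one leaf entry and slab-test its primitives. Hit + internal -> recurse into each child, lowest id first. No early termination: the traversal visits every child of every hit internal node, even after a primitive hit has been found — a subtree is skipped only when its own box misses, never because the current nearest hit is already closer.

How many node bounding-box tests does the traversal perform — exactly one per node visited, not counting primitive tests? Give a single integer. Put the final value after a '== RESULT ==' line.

Traverse from the root:
N0 x:[9,57/2] y:[-14,23] z:[-3,37] -> hit [9,23], descend [4, 6]
  N4 x:[23/2,57/2] y:[-11,23] z:[18,37] -> hit [18,23], descend [9, 13]
    N9 x:[12,28] y:[15,23] z:[18,35] -> hit [18,23], descend [5, 10]
      N5 x:[12,37/2] y:[15,17] z:[19,29] -> miss, prune
      N10 x:[41/2,28] y:[17,23] z:[18,35] -> hit [41/2,23], descend [3, 7]
        N3 x:[41/2,45/2] y:[17,21] z:[27,35] -> miss, prune
        N7 x:[25,28] y:[20,23] z:[18,22] -> miss, prune
    N13 x:[23/2,57/2] y:[-11,2] z:[18,37] -> miss, prune
  N6 x:[9,25] y:[-14,18] z:[-3,13] -> hit [9,13], descend [11, 16]
    N11 x:[9,45/2] y:[-14,14] z:[5,13] -> hit [9,13], descend [1, 14]
      N1 x:[39/2,45/2] y:[-14,-8] z:[5,13] -> miss, prune
      N14 x:[9,14] y:[-5,14] z:[8,13] -> hit [9,13] leaf, test {P7(miss), P14@t=25/2}
    N16 x:[22,25] y:[5,18] z:[-3,5] -> miss, prune

Summary -> nodes [0, 4, 9, 5, 10, 3, 7, 13, 6, 11, 1, 14, 16]; box-tests=13; leaf-entries=1; first=P14

== RESULT ==
13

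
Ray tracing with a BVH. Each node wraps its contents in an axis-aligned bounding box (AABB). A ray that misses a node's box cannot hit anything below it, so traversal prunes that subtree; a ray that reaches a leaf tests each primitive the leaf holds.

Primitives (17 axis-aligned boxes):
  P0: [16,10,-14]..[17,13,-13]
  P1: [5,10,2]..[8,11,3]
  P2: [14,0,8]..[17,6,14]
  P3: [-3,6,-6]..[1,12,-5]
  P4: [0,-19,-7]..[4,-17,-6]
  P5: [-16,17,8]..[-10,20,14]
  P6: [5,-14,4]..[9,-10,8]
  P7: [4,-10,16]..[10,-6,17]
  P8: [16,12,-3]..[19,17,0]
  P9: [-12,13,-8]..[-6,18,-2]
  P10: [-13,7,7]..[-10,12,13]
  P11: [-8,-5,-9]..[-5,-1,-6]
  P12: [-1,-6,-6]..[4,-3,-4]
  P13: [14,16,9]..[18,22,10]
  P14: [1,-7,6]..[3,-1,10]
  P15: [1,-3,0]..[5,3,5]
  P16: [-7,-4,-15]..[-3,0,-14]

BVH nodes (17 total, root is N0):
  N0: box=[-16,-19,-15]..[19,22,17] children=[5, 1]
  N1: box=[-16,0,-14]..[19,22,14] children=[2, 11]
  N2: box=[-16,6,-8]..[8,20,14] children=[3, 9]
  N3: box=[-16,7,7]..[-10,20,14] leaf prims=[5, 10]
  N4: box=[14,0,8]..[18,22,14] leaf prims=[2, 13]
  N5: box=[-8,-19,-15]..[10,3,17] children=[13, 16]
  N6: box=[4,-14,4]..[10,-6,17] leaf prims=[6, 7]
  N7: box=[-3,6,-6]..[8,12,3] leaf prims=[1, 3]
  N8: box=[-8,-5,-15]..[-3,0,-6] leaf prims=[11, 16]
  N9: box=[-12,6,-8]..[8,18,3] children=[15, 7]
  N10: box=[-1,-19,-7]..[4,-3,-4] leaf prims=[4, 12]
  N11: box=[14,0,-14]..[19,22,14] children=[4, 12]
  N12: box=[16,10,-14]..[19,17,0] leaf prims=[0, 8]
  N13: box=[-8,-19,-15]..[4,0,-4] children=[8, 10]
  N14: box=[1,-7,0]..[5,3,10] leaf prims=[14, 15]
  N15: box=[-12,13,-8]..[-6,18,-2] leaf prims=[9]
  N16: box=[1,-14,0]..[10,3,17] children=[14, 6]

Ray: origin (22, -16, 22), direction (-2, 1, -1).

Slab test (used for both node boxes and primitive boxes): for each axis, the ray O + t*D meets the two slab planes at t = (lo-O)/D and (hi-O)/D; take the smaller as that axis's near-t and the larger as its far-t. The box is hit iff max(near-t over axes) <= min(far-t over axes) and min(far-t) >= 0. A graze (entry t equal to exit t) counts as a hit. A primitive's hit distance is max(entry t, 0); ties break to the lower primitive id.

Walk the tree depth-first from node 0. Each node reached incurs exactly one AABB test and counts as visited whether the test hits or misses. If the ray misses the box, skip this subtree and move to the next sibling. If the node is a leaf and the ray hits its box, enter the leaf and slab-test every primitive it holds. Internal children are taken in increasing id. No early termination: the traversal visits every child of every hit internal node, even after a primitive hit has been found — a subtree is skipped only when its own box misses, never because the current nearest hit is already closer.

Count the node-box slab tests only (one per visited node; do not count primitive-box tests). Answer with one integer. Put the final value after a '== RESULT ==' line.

Traverse from the root:
N0 x:[3/2,19] y:[-3,38] z:[5,37] -> hit [5,19], descend [1, 5]
  N1 x:[3/2,19] y:[16,38] z:[8,36] -> hit [16,19], descend [2, 11]
    N2 x:[7,19] y:[22,36] z:[8,30] -> miss, prune
    N11 x:[3/2,4] y:[16,38] z:[8,36] -> miss, prune
  N5 x:[6,15] y:[-3,19] z:[5,37] -> hit [6,15], descend [13, 16]
    N13 x:[9,15] y:[-3,16] z:[26,37] -> miss, prune
    N16 x:[6,21/2] y:[2,19] z:[5,22] -> hit [6,21/2], descend [6, 14]
      N6 x:[6,9] y:[2,10] z:[5,18] -> hit [6,9] leaf, test {P6(miss), P7@t=6}
      N14 x:[17/2,21/2] y:[9,19] z:[12,22] -> miss, prune

Visited [0, 1, 2, 11, 5, 13, 16, 6, 14]. Tests: 9 box, 1 leaf. Nearest: P7.

== RESULT ==
9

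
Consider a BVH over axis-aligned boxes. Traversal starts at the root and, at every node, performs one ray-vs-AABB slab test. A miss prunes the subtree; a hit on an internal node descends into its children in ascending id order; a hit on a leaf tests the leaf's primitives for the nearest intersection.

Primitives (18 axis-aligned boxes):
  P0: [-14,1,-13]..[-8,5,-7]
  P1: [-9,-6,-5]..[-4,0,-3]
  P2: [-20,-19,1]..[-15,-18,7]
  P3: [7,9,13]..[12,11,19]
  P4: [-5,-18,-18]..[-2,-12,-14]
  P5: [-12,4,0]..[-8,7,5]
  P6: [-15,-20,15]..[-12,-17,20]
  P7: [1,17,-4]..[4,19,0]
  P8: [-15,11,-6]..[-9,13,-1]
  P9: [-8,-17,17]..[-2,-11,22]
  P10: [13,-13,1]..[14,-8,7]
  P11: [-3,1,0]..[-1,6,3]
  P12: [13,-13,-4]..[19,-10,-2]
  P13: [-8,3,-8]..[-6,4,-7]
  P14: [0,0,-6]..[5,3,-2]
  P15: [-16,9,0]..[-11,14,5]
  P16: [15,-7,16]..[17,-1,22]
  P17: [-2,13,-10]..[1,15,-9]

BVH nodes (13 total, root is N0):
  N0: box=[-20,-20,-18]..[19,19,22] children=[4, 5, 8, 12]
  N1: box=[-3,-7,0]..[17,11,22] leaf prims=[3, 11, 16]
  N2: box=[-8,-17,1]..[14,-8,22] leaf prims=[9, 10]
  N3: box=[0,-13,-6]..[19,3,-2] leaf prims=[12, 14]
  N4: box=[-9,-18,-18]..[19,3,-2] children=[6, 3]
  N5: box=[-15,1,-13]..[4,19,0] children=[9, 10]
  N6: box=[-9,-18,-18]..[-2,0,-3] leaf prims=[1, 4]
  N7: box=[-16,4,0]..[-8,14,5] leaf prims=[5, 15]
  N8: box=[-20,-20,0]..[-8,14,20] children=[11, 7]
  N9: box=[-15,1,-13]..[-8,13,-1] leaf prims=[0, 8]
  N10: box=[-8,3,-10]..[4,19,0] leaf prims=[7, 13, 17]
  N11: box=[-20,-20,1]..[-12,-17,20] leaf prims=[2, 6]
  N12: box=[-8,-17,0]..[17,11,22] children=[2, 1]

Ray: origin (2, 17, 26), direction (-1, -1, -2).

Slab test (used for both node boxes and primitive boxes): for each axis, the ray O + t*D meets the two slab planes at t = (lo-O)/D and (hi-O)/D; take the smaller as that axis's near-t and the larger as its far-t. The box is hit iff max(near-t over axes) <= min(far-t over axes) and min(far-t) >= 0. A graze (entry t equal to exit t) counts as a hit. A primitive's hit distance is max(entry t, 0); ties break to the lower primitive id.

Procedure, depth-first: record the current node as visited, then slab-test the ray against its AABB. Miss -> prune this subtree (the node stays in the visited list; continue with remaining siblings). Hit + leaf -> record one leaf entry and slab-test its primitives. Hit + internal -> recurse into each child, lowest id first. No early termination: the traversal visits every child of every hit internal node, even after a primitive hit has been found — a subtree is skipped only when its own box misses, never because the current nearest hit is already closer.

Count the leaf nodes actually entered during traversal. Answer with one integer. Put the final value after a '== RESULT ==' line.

Traverse from the root:
N0 x:[-17,22] y:[-2,37] z:[2,22] -> hit [2,22], descend [4, 5, 8, 12]
  N4 x:[-17,11] y:[14,35] z:[14,22] -> miss, prune
  N5 x:[-2,17] y:[-2,16] z:[13,39/2] -> hit [13,16], descend [9, 10]
    N9 x:[10,17] y:[4,16] z:[27/2,39/2] -> hit [27/2,16] leaf, test {P0(miss), P8(miss)}
    N10 x:[-2,10] y:[-2,14] z:[13,18] -> miss, prune
  N8 x:[10,22] y:[3,37] z:[3,13] -> hit [10,13], descend [7, 11]
    N7 x:[10,18] y:[3,13] z:[21/2,13] -> hit [21/2,13] leaf, test {P5@t=21/2, P15(miss)}
    N11 x:[14,22] y:[34,37] z:[3,25/2] -> miss, prune
  N12 x:[-15,10] y:[6,34] z:[2,13] -> hit [6,10], descend [1, 2]
    N1 x:[-15,5] y:[6,24] z:[2,13] -> miss, prune
    N2 x:[-12,10] y:[25,34] z:[2,25/2] -> miss, prune

Visited [0, 4, 5, 9, 10, 8, 7, 11, 12, 1, 2]. Tests: 11 box, 2 leaf. Nearest: P5.

== RESULT ==
2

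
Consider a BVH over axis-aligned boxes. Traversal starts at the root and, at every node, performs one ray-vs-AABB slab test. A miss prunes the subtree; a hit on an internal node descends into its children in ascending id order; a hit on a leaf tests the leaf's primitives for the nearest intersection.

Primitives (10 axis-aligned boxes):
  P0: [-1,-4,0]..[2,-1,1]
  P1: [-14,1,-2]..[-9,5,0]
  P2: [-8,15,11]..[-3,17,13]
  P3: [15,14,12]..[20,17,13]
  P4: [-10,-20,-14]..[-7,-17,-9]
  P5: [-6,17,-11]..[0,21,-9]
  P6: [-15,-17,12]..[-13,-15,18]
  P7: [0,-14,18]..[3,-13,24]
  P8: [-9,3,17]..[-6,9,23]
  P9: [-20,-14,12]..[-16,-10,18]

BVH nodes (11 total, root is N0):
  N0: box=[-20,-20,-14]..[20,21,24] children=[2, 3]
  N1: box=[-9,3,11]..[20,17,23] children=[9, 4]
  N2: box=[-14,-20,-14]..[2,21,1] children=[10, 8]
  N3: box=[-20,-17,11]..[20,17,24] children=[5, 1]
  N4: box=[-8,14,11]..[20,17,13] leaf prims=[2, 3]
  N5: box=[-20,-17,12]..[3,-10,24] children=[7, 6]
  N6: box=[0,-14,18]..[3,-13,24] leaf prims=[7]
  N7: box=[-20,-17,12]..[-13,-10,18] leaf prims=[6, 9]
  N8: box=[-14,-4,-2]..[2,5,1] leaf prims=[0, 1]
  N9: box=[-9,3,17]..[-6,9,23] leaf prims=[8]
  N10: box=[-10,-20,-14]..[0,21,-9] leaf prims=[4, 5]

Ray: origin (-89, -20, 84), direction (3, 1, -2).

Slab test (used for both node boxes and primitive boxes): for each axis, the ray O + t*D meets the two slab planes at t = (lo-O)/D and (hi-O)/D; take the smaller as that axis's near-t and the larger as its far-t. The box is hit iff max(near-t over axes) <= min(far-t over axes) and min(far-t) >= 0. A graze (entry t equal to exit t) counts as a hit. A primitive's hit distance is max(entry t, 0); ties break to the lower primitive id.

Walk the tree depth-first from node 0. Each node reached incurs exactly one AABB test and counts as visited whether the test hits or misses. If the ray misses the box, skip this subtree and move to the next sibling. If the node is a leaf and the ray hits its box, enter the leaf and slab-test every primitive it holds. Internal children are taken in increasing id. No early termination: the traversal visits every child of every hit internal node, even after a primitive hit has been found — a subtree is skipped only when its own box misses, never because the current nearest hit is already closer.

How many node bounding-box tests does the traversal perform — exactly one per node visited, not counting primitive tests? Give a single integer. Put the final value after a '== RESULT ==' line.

Walk:
N0 x:[23,109/3] y:[0,41] z:[30,49] -> hit [30,109/3], descend [2, 3]
  N2 x:[25,91/3] y:[0,41] z:[83/2,49] -> miss, prune
  N3 x:[23,109/3] y:[3,37] z:[30,73/2] -> hit [30,109/3], descend [1, 5]
    N1 x:[80/3,109/3] y:[23,37] z:[61/2,73/2] -> hit [61/2,109/3], descend [4, 9]
      N4 x:[27,109/3] y:[34,37] z:[71/2,73/2] -> hit [71/2,109/3] leaf, test {P2(miss), P3@t=71/2}
      N9 x:[80/3,83/3] y:[23,29] z:[61/2,67/2] -> miss, prune
    N5 x:[23,92/3] y:[3,10] z:[30,36] -> miss, prune

Visited [0, 2, 3, 1, 4, 9, 5]. Tests: 7 box, 1 leaf. Nearest: P3.

== RESULT ==
7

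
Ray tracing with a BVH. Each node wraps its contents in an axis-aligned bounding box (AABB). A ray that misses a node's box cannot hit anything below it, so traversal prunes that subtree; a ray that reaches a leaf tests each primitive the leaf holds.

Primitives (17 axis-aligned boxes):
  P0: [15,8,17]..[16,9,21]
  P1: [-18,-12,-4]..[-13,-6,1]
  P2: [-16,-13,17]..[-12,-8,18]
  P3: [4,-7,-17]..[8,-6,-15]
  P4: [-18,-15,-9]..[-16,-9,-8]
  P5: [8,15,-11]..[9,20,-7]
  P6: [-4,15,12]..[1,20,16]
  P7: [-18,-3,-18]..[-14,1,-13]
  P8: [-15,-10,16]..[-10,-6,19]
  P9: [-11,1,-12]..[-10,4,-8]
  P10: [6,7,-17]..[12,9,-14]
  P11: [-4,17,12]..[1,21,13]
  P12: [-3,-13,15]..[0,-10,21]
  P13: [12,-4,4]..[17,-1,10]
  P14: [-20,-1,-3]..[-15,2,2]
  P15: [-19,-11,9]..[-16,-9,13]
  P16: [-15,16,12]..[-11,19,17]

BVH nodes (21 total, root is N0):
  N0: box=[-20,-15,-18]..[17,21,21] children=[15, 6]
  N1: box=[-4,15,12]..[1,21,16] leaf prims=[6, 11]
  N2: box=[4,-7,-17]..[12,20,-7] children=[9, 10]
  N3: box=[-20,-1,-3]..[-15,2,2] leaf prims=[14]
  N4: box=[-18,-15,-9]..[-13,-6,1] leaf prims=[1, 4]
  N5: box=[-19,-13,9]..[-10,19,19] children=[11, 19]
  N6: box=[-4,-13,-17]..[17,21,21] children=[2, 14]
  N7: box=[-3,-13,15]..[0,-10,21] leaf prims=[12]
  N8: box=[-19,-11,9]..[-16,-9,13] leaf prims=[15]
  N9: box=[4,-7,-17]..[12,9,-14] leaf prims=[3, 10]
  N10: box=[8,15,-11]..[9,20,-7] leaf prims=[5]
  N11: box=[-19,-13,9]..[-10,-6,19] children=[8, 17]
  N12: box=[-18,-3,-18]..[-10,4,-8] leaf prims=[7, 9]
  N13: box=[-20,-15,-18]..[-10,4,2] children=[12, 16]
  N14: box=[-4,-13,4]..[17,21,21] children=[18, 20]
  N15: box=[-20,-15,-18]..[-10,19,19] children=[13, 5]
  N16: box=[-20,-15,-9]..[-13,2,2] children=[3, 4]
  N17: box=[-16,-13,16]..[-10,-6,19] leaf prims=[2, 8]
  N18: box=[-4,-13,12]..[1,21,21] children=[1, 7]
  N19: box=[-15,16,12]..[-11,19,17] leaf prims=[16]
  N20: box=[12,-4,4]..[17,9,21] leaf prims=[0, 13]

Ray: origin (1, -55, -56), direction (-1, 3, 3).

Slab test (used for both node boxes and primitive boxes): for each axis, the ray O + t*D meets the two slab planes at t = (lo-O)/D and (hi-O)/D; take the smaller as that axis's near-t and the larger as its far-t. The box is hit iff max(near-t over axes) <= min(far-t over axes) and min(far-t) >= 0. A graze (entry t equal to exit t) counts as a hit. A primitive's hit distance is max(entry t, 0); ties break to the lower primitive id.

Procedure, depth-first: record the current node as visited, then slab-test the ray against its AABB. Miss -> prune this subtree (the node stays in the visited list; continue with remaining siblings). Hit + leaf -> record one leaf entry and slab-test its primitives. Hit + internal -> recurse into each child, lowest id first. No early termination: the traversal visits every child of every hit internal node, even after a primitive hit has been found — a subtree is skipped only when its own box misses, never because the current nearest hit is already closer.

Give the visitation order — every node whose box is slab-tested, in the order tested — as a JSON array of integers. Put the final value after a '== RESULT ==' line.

Trace the traversal:
N0 x:[-16,21] y:[40/3,76/3] z:[38/3,77/3] -> hit [40/3,21], descend [6, 15]
  N6 x:[-16,5] y:[14,76/3] z:[13,77/3] -> miss, prune
  N15 x:[11,21] y:[40/3,74/3] z:[38/3,25] -> hit [40/3,21], descend [5, 13]
    N5 x:[11,20] y:[14,74/3] z:[65/3,25] -> miss, prune
    N13 x:[11,21] y:[40/3,59/3] z:[38/3,58/3] -> hit [40/3,58/3], descend [12, 16]
      N12 x:[11,19] y:[52/3,59/3] z:[38/3,16] -> miss, prune
      N16 x:[14,21] y:[40/3,19] z:[47/3,58/3] -> hit [47/3,19], descend [3, 4]
        N3 x:[16,21] y:[18,19] z:[53/3,58/3] -> hit [18,19] leaf, test {P14@t=18}
        N4 x:[14,19] y:[40/3,49/3] z:[47/3,19] -> hit [47/3,49/3] leaf, test {P1(miss), P4(miss)}

order=[0, 6, 15, 5, 13, 12, 16, 3, 4]  |boxes|=9  |leaves|=2  hit=P14

== RESULT ==
[0, 6, 15, 5, 13, 12, 16, 3, 4]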